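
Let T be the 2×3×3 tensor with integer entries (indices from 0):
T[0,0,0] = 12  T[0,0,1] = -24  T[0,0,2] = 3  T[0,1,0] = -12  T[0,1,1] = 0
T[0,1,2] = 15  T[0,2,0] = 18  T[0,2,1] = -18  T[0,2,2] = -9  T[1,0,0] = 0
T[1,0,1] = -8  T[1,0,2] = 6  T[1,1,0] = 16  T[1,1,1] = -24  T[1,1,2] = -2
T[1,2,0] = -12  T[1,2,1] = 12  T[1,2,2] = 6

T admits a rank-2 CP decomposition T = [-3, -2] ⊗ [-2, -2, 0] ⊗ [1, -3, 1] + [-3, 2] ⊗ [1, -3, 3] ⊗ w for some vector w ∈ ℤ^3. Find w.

w = [-2, 2, 1]

Subtract the known terms from T to get the rank-1 residual R = [-3, 2] ⊗ [1, -3, 3] ⊗ w, so R[i,j,k] = a[i]·b[j]·w[k]. Pick indices with nonzero a[0]·b[0] = (-3)·(1) = -3. Only the fibre through (0,0,·) is needed: R[0,0,:] = T[0,0,:] − Σₗ aₗ[0]bₗ[0]cₗ = [12, -24, 3] − (-3)·(-2)·[1, -3, 1] = [6, -6, -3]. Then w[k] = R[0,0,k] / -3 for each k, giving w = [6, -6, -3] / -3 = [-2, 2, 1].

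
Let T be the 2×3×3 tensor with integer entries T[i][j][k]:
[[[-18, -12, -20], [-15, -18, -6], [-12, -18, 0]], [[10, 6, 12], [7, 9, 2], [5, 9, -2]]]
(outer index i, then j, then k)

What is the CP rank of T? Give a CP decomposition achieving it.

rank(T) = 2

Lower bound: the mode-3 unfolding of T (rows indexed by k, columns by (i,j) = (0,0), (0,1), (0,2), (1,0), (1,1), (1,2)) is [[-18, -15, -12, 10, 7, 5], [-12, -18, -18, 6, 9, 9], [-20, -6, 0, 12, 2, -2]].
There the 2×2 minor on rows k ∈ {0, 1}, columns (i,j) ∈ {(0,0), (0,1)} is det [[-18, -15], [-12, -18]] = 144 ≠ 0, so this unfolding has rank ≥ 2; CP rank is at least every unfolding rank, so rank(T) ≥ 2. (Unfolding ranks only ever bound the CP rank from below — rank(T) can be strictly larger than all of them — so the matching upper bound has to come from an explicit 2-term decomposition.)
Upper bound — finding two terms. Write S_k = T[:,:,k] for the frontal slices: S₀ = [[-18, -15, -12], [10, 7, 5]], S₁ = [[-12, -18, -18], [6, 9, 9]], S₂ = [[-20, -6, 0], [12, 2, -2]].
If T = a₁ ⊗ b₁ ⊗ c₁ + a₂ ⊗ b₂ ⊗ c₂ then each S_k = c₁[k]·a₁b₁ᵀ + c₂[k]·a₂b₂ᵀ. S₀ and S₁ are linearly independent, so a₁b₁ᵀ and a₂b₂ᵀ must span the same plane of matrices: they are the rank-1 matrices of the form x·S₀ + y·S₁.
The 2×2 minor of x·S₀ + y·S₁ on rows {0,1}, columns {0,1} is 24·x² + 24·xy = 24·(x + y)(x), vanishing at (x:y) = (1:-1) and (0:1).
M₁ = S₀ − S₁ = [[-6, 3, 6], [4, -2, -4]] = −[3, -2][2, -1, -2]ᵀ and M₂ = S₁ = [[-12, -18, -18], [6, 9, 9]] = (-3)·[2, -1][2, 3, 3]ᵀ, so take a₁ = [3, -2], b₁ = [2, -1, -2], a₂ = [2, -1], b₂ = [2, 3, 3].
Each slice is an integer combination of E₁ = a₁b₁ᵀ and E₂ = a₂b₂ᵀ: S₀ = −E₁ − 3·E₂, S₁ = −3·E₂, S₂ = −2·E₁ − 2·E₂; reading off coefficients, c₁ = [-1, 0, -2] and c₂ = [-3, -3, -2].
Hence T = [3, -2] ⊗ [2, -1, -2] ⊗ [-1, 0, -2] + [2, -1] ⊗ [2, 3, 3] ⊗ [-3, -3, -2], so rank(T) ≤ 2.
These bounds meet, so rank(T) = 2.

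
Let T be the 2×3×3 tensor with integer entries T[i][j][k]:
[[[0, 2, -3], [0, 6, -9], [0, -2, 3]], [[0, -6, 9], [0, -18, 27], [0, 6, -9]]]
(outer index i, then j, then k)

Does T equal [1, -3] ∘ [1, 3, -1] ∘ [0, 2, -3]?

Reconstruct entrywise from the claimed factors. For example, T[0,2,2] = 3 and Σₗ aₗ[0]bₗ[2]cₗ[2] = (1)·(-1)·(-3) = 3; checking all 18 entries, every one matches. The claim holds.

Yes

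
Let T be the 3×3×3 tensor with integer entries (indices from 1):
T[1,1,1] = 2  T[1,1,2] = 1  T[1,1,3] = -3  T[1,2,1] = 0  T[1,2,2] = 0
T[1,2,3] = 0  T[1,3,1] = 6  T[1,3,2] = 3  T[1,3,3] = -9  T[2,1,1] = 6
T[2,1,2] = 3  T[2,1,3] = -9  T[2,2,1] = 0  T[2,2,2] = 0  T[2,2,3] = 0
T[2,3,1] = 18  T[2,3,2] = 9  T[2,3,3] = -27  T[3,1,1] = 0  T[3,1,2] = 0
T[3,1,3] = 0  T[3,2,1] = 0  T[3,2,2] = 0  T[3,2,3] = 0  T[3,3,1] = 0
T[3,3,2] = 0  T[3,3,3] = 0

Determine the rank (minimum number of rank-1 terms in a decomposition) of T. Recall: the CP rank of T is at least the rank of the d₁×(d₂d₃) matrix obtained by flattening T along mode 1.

1

Lower bound: T ≠ 0 (e.g. T[1,1,1] = 2), so rank(T) ≥ 1.
Upper bound: if T = a ⊗ b ⊗ c then every fibre of T is a multiple of the corresponding factor, so read the factors off the fibres through the nonzero entry T[1,1,1] = 2.
The mode-1 fibre T[:,1,1] = [2, 6, 0] gives a = (1, 3, 0) (primitive direction); the mode-2 fibre T[1,:,1] = [2, 0, 6] gives b = (1, 0, 3); then c[k] = T[1,1,k] / (a[1]·b[1]) = [2, 1, -3] / 1 = (2, 1, -3).
Expanding (1, 3, 0) ⊗ (1, 0, 3) ⊗ (2, 1, -3) reproduces all 27 entries of T, so T = (1, 3, 0) ⊗ (1, 0, 3) ⊗ (2, 1, -3) and rank(T) ≤ 1.
These bounds meet, so rank(T) = 1.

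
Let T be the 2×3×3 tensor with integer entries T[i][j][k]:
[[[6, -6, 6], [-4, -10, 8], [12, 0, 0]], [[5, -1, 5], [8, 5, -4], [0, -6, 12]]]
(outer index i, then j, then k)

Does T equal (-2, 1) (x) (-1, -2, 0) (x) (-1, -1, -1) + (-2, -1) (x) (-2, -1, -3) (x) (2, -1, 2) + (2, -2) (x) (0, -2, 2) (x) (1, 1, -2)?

Reconstruct entry (0,2,0) from the claimed factors: Σₗ aₗ[0]bₗ[2]cₗ[0] = (-2)·(0)·(-1) + (-2)·(-3)·(2) + (2)·(2)·(1) = 16, but T[0,2,0] = 12. The claim is false.

No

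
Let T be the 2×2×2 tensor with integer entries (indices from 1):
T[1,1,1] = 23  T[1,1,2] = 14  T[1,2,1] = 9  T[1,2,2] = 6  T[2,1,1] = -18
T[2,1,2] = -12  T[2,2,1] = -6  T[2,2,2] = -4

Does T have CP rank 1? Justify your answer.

The mode-2 unfolding of T (rows indexed by j, columns by (i,k) = (1,1), (1,2), (2,1), (2,2)) is [[23, 14, -18, -12], [9, 6, -6, -4]].
There the 2×2 minor on rows j ∈ {1, 2}, columns (i,k) ∈ {(1,1), (1,2)} is det [[23, 14], [9, 6]] = 12 ≠ 0, so this unfolding has rank ≥ 2; CP rank is at least every unfolding rank, so rank(T) ≥ 2.
In particular rank(T) ≥ 2 > 1, so T is not rank-1.

No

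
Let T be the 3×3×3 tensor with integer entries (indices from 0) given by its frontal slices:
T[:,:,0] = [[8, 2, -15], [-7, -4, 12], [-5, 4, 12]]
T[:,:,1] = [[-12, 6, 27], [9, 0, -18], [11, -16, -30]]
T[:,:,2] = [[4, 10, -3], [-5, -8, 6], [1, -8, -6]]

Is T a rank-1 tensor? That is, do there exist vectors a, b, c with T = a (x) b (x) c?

No

The mode-1 unfolding of T (rows indexed by i, columns by (j,k) = (0,0), (0,1), (0,2), (1,0), (1,1), (1,2), (2,0), (2,1), (2,2)) is [[8, -12, 4, 2, 6, 10, -15, 27, -3], [-7, 9, -5, -4, 0, -8, 12, -18, 6], [-5, 11, 1, 4, -16, -8, 12, -30, -6]].
There the 2×2 minor on rows i ∈ {0, 1}, columns (j,k) ∈ {(0,0), (0,1)} is det [[8, -12], [-7, 9]] = -12 ≠ 0, so this unfolding has rank ≥ 2; CP rank is at least every unfolding rank, so rank(T) ≥ 2.
In particular rank(T) ≥ 2 > 1, so T is not rank-1.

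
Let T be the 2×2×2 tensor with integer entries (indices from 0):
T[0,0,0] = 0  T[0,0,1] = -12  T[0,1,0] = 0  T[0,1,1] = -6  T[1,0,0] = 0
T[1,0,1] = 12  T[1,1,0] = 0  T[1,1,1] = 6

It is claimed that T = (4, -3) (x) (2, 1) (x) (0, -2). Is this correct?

No

Reconstruct entry (0,0,1) from the claimed factors: Σₗ aₗ[0]bₗ[0]cₗ[1] = (4)·(2)·(-2) = -16, but T[0,0,1] = -12. The claim is false.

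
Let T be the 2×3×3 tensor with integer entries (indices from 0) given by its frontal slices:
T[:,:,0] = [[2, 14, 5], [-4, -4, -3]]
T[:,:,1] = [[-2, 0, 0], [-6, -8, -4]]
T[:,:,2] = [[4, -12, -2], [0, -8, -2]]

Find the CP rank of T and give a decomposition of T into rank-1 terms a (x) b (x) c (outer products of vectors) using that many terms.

rank(T) = 3

Lower bound: the mode-3 unfolding of T (rows indexed by k, columns by (i,j) = (0,0), (0,1), (0,2), (1,0), (1,1), (1,2)) is [[2, 14, 5, -4, -4, -3], [-2, 0, 0, -6, -8, -4], [4, -12, -2, 0, -8, -2]].
There the 3×3 minor on rows k ∈ {0, 1, 2}, columns (i,j) ∈ {(0,0), (0,1), (0,2)} is det [[2, 14, 5], [-2, 0, 0], [4, -12, -2]] = 64 ≠ 0, so this unfolding has rank ≥ 3; CP rank is at least every unfolding rank, so rank(T) ≥ 3. (Flattening ranks never certify an upper bound on CP rank; for that we must actually write T with 3 rank-1 terms.)
Upper bound: T is a sum of 3 rank-1 terms, T = [1, -1] (x) [1, 2, 1] (x) [4, 2, 0] + [1, 1] (x) [2, 2, 1] (x) [1, -2, -2] + [2, 1] (x) [1, -1, 0] (x) [-2, 0, 4] (written with every a and b primitive with positive leading entry and the scale carried by c; CP decompositions are not unique, and this one is verified by expanding entrywise), so rank(T) ≤ 3.
These bounds meet, so rank(T) = 3.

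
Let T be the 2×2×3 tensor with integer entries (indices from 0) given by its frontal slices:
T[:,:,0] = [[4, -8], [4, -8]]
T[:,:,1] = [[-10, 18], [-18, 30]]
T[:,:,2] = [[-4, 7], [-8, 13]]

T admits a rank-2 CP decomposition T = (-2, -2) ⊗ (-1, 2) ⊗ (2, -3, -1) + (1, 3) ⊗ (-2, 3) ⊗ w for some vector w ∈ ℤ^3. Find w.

Subtract the known terms from T to get the rank-1 residual R = (1, 3) ⊗ (-2, 3) ⊗ w, so R[i,j,k] = a[i]·b[j]·w[k]. Pick indices with nonzero a[0]·b[0] = (1)·(-2) = -2. Only the fibre through (0,0,·) is needed: R[0,0,:] = T[0,0,:] − Σₗ aₗ[0]bₗ[0]cₗ = [4, -10, -4] − (-2)·(-1)·(2, -3, -1) = [0, -4, -2]. Then w[k] = R[0,0,k] / -2 for each k, giving w = [0, -4, -2] / -2 = (0, 2, 1).

w = (0, 2, 1)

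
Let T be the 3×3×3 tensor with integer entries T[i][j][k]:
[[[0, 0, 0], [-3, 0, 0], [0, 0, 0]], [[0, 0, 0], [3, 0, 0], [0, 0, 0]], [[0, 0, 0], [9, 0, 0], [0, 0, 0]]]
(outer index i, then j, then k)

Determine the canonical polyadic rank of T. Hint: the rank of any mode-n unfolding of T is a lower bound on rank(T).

1

Lower bound: T ≠ 0 (e.g. T[0,1,0] = -3), so rank(T) ≥ 1.
Upper bound: if T = a ⊗ b ⊗ c then every fibre of T is a multiple of the corresponding factor, so read the factors off the fibres through the nonzero entry T[0,1,0] = -3.
The mode-1 fibre T[:,1,0] = [-3, 3, 9] gives a = (1, -1, -3) (primitive direction); the mode-2 fibre T[0,:,0] = [0, -3, 0] gives b = (0, 1, 0); then c[k] = T[0,1,k] / (a[0]·b[1]) = [-3, 0, 0] / 1 = (-3, 0, 0).
Expanding (1, -1, -3) ⊗ (0, 1, 0) ⊗ (-3, 0, 0) reproduces all 27 entries of T, so T = (1, -1, -3) ⊗ (0, 1, 0) ⊗ (-3, 0, 0) and rank(T) ≤ 1.
These bounds meet, so rank(T) = 1.
Check entry T[0,0,1] = 0: (1)·(0)·(0) = 0.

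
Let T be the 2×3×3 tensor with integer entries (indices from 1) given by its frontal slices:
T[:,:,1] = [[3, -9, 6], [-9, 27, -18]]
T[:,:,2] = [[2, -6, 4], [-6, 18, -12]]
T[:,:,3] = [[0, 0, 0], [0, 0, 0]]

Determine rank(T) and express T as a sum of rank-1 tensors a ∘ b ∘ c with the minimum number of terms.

Lower bound: T ≠ 0 (e.g. T[1,1,1] = 3), so rank(T) ≥ 1.
Upper bound: if T = a ∘ b ∘ c then every fibre of T is a multiple of the corresponding factor, so read the factors off the fibres through the nonzero entry T[1,1,1] = 3.
The mode-1 fibre T[:,1,1] = [3, -9] gives a = [1, -3] (primitive direction); the mode-2 fibre T[1,:,1] = [3, -9, 6] gives b = [1, -3, 2]; then c[k] = T[1,1,k] / (a[1]·b[1]) = [3, 2, 0] / 1 = [3, 2, 0].
Expanding [1, -3] ∘ [1, -3, 2] ∘ [3, 2, 0] reproduces all 18 entries of T, so T = [1, -3] ∘ [1, -3, 2] ∘ [3, 2, 0] and rank(T) ≤ 1.
These bounds meet, so rank(T) = 1.

rank(T) = 1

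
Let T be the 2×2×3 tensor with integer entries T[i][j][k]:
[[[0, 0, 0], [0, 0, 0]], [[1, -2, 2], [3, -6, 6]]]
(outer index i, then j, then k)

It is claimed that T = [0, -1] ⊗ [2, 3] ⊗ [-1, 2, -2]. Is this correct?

No

Reconstruct entry (1,0,0) from the claimed factors: Σₗ aₗ[1]bₗ[0]cₗ[0] = (-1)·(2)·(-1) = 2, but T[1,0,0] = 1. The claim is false.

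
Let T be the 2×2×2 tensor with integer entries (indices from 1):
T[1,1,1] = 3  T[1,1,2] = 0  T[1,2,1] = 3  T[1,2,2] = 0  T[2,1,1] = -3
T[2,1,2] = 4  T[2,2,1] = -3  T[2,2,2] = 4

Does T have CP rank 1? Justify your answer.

The mode-3 unfolding of T (rows indexed by k, columns by (i,j) = (1,1), (1,2), (2,1), (2,2)) is [[3, 3, -3, -3], [0, 0, 4, 4]].
There the 2×2 minor on rows k ∈ {1, 2}, columns (i,j) ∈ {(1,1), (2,1)} is det [[3, -3], [0, 4]] = 12 ≠ 0, so this unfolding has rank ≥ 2; CP rank is at least every unfolding rank, so rank(T) ≥ 2.
In particular rank(T) ≥ 2 > 1, so T is not rank-1.

No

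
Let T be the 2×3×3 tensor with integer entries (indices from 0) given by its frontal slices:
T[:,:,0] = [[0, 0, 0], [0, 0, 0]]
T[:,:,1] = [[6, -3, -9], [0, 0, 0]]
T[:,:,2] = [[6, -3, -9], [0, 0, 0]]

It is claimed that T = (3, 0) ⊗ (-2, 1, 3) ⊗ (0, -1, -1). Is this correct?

Reconstruct entrywise from the claimed factors. For example, T[0,2,1] = -9 and Σₗ aₗ[0]bₗ[2]cₗ[1] = (3)·(3)·(-1) = -9; checking all 18 entries, every one matches. The claim holds.

Yes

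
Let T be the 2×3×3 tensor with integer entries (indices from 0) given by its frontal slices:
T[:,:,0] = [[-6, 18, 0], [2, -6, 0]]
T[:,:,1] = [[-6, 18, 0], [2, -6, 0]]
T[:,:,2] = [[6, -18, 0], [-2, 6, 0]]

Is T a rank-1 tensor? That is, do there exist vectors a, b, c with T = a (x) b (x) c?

If T = a (x) b (x) c then every fibre of T is a multiple of the corresponding factor, so read the factors off the fibres through the nonzero entry T[0,0,0] = -6.
The mode-1 fibre T[:,0,0] = [-6, 2] gives a = [3, -1] (primitive direction); the mode-2 fibre T[0,:,0] = [-6, 18, 0] gives b = [1, -3, 0]; then c[k] = T[0,0,k] / (a[0]·b[0]) = [-6, -6, 6] / 3 = [-2, -2, 2].
Expanding [3, -1] (x) [1, -3, 0] (x) [-2, -2, 2] reproduces all 18 entries of T, so T = [3, -1] (x) [1, -3, 0] (x) [-2, -2, 2] and rank(T) ≤ 1.
Equivalently every frontal slice T[:,:,k] is c[k] times the rank-1 matrix [3, -1] (x) [1, -3, 0]. So T has rank 1 (it is nonzero).

Yes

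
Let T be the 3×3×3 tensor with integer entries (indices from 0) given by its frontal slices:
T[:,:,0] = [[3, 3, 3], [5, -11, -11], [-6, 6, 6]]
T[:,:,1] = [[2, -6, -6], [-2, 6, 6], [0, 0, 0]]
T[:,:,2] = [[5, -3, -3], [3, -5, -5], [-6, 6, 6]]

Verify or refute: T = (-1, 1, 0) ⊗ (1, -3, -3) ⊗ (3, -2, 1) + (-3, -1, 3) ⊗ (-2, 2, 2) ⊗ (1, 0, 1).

Yes

Reconstruct entrywise from the claimed factors. For example, T[2,1,1] = 0 and Σₗ aₗ[2]bₗ[1]cₗ[1] = (0)·(-3)·(-2) + (3)·(2)·(0) = 0; checking all 27 entries, every one matches. The claim holds.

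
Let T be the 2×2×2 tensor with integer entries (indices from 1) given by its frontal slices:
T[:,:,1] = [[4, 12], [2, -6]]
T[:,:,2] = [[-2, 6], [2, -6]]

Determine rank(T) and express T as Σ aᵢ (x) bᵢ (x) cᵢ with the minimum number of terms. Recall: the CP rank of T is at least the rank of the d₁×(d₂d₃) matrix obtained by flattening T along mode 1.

rank(T) = 2

Lower bound: in the mode-1 unfolding of T (rows indexed by i, columns by (j,k)) the 2×2 minor on rows i ∈ {1, 2}, columns (j,k) ∈ {(1,1), (1,2)} is det [[4, -2], [2, 2]] = 12 ≠ 0, so that unfolding has rank ≥ 2 and hence rank(T) ≥ 2 (CP rank is at least every unfolding rank, though it can be larger).
Upper bound: with S_k = T[:,:,k], the two rank-1 terms a₁b₁ᵀ, a₂b₂ᵀ are the rank-1 members of the pencil x·S₁ + y·S₂.
det(x·S₁ + y·S₂) is −48·x² − 48·xy = (-48)·(x + y)(x), vanishing at (x:y) = (1:-1) and (0:1).
M₁ = S₁ − S₂ = [[6, 6], [0, 0]] = 6·(1, 0)(1, 1)ᵀ and M₂ = S₂ = [[-2, 6], [2, -6]] = (-2)·(1, -1)(1, -3)ᵀ, so take a₁ = (1, 0), b₁ = (1, 1), a₂ = (1, -1), b₂ = (1, -3).
Each slice is an integer combination of E₁ = a₁b₁ᵀ and E₂ = a₂b₂ᵀ: S₁ = 6·E₁ − 2·E₂, S₂ = −2·E₂; reading off coefficients, c₁ = (6, 0) and c₂ = (-2, -2).
Hence T = (1, 0) (x) (1, 1) (x) (6, 0) + (1, -1) (x) (1, -3) (x) (-2, -2), so rank(T) ≤ 2.
These bounds meet, so rank(T) = 2.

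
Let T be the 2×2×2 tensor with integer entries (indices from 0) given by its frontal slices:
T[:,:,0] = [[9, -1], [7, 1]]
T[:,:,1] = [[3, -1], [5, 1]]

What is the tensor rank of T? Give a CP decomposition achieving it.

rank(T) = 2

Lower bound: the mode-3 unfolding of T (rows indexed by k, columns by (i,j) = (0,0), (0,1), (1,0), (1,1)) is [[9, -1, 7, 1], [3, -1, 5, 1]].
There the 2×2 minor on rows k ∈ {0, 1}, columns (i,j) ∈ {(0,0), (0,1)} is det [[9, -1], [3, -1]] = -6 ≠ 0, so this unfolding has rank ≥ 2; CP rank is at least every unfolding rank, so rank(T) ≥ 2. (This is only a lower bound: in general the CP rank may exceed every unfolding rank, so we still need to exhibit 2 rank-1 terms summing to T.)
Upper bound — finding two terms. Write S_k = T[:,:,k] for the frontal slices: S₀ = [[9, -1], [7, 1]], S₁ = [[3, -1], [5, 1]].
If T = a₁ ⊗ b₁ ⊗ c₁ + a₂ ⊗ b₂ ⊗ c₂ then each S_k = c₁[k]·a₁b₁ᵀ + c₂[k]·a₂b₂ᵀ. S₀ and S₁ are linearly independent, so a₁b₁ᵀ and a₂b₂ᵀ must span the same plane of matrices: they are the rank-1 matrices of the form x·S₀ + y·S₁.
det(x·S₀ + y·S₁) is 16·x² + 24·xy + 8·y² = 8·(x + y)(2·x + y), vanishing at (x:y) = (1:-1) and (1:-2).
M₁ = S₀ − S₁ = [[6, 0], [2, 0]] = 2·[3, 1][1, 0]ᵀ and M₂ = S₀ − 2·S₁ = [[3, 1], [-3, -1]] = [1, -1][3, 1]ᵀ, so take a₁ = [3, 1], b₁ = [1, 0], a₂ = [1, -1], b₂ = [3, 1].
Each slice is an integer combination of E₁ = a₁b₁ᵀ and E₂ = a₂b₂ᵀ: S₀ = 4·E₁ − E₂, S₁ = 2·E₁ − E₂; reading off coefficients, c₁ = [4, 2] and c₂ = [-1, -1].
Hence T = [3, 1] ⊗ [1, 0] ⊗ [4, 2] + [1, -1] ⊗ [3, 1] ⊗ [-1, -1], so rank(T) ≤ 2.
These bounds meet, so rank(T) = 2.
Check entry T[1,1,0] = 1: (1)·(0)·(4) + (-1)·(1)·(-1) = 1.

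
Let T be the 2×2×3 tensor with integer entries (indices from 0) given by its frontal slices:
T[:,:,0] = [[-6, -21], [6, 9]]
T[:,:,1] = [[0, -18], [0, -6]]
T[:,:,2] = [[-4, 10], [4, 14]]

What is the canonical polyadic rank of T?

2

Lower bound: in the mode-1 unfolding of T (rows indexed by i, columns by (j,k)) the 2×2 minor on rows i ∈ {0, 1}, columns (j,k) ∈ {(0,0), (1,0)} is det [[-6, -21], [6, 9]] = 72 ≠ 0, so that unfolding has rank ≥ 2 and hence rank(T) ≥ 2 (CP rank is at least every unfolding rank, though it can be larger).
Upper bound: with S_k = T[:,:,k], the two rank-1 terms a₁b₁ᵀ, a₂b₂ᵀ are the rank-1 members of the pencil x·S₀ + y·S₁.
det(x·S₀ + y·S₁) is 72·x² + 144·xy = 72·(x + 2·y)(x), vanishing at (x:y) = (2:-1) and (0:1).
M₁ = 2·S₀ − S₁ = [[-12, -24], [12, 24]] = (-12)·[1, -1][1, 2]ᵀ and M₂ = S₁ = [[0, -18], [0, -6]] = (-6)·[3, 1][0, 1]ᵀ, so take a₁ = [1, -1], b₁ = [1, 2], a₂ = [3, 1], b₂ = [0, 1].
Each slice is an integer combination of E₁ = a₁b₁ᵀ and E₂ = a₂b₂ᵀ: S₀ = −6·E₁ − 3·E₂, S₁ = −6·E₂, S₂ = −4·E₁ + 6·E₂; reading off coefficients, c₁ = [-6, 0, -4] and c₂ = [-3, -6, 6].
Hence T = [1, -1] ⊗ [1, 2] ⊗ [-6, 0, -4] + [3, 1] ⊗ [0, 1] ⊗ [-3, -6, 6], so rank(T) ≤ 2.
These bounds meet, so rank(T) = 2.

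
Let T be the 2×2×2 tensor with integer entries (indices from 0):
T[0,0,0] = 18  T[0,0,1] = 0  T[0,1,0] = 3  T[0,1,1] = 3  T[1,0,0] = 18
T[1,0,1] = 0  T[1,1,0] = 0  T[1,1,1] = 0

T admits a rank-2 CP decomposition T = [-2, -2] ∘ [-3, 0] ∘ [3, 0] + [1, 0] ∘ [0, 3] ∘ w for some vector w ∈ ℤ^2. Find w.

w = [1, 1]

Subtract the known terms from T to get the rank-1 residual R = [1, 0] ∘ [0, 3] ∘ w, so R[i,j,k] = a[i]·b[j]·w[k]. Pick indices with nonzero a[0]·b[1] = (1)·(3) = 3. Only the fibre through (0,1,·) is needed: R[0,1,:] = T[0,1,:] − Σₗ aₗ[0]bₗ[1]cₗ = [3, 3] − (-2)·(0)·[3, 0] = [3, 3]. Then w[k] = R[0,1,k] / 3 for each k, giving w = [3, 3] / 3 = [1, 1].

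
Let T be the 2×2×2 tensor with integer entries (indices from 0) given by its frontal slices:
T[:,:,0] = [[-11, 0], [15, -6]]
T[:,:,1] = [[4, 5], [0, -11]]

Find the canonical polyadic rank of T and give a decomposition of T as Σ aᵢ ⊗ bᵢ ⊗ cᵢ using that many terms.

rank(T) = 2

Lower bound: the mode-1 unfolding of T (rows indexed by i, columns by (j,k) = (0,0), (0,1), (1,0), (1,1)) is [[-11, 4, 0, 5], [15, 0, -6, -11]].
There the 2×2 minor on rows i ∈ {0, 1}, columns (j,k) ∈ {(0,0), (0,1)} is det [[-11, 4], [15, 0]] = -60 ≠ 0, so this unfolding has rank ≥ 2; CP rank is at least every unfolding rank, so rank(T) ≥ 2. (Flattening ranks never certify an upper bound on CP rank; for that we must actually write T with 2 rank-1 terms.)
Upper bound — finding two terms. Write S_k = T[:,:,k] for the frontal slices: S₀ = [[-11, 0], [15, -6]], S₁ = [[4, 5], [0, -11]].
If T = a₁ ⊗ b₁ ⊗ c₁ + a₂ ⊗ b₂ ⊗ c₂ then each S_k = c₁[k]·a₁b₁ᵀ + c₂[k]·a₂b₂ᵀ. S₀ and S₁ are linearly independent, so a₁b₁ᵀ and a₂b₂ᵀ must span the same plane of matrices: they are the rank-1 matrices of the form x·S₀ + y·S₁.
det(x·S₀ + y·S₁) is 66·x² + 22·xy − 44·y² = 22·(3·x − 2·y)(x + y), vanishing at (x:y) = (2:3) and (1:-1).
M₁ = 2·S₀ + 3·S₁ = [[-10, 15], [30, -45]] = (-5)·(1, -3)(2, -3)ᵀ and M₂ = S₀ − S₁ = [[-15, -5], [15, 5]] = (-5)·(1, -1)(3, 1)ᵀ, so take a₁ = (1, -3), b₁ = (2, -3), a₂ = (1, -1), b₂ = (3, 1).
Each slice is an integer combination of E₁ = a₁b₁ᵀ and E₂ = a₂b₂ᵀ: S₀ = −E₁ − 3·E₂, S₁ = −E₁ + 2·E₂; reading off coefficients, c₁ = (-1, -1) and c₂ = (-3, 2).
Hence T = (1, -3) ⊗ (2, -3) ⊗ (-1, -1) + (1, -1) ⊗ (3, 1) ⊗ (-3, 2), so rank(T) ≤ 2.
These bounds meet, so rank(T) = 2.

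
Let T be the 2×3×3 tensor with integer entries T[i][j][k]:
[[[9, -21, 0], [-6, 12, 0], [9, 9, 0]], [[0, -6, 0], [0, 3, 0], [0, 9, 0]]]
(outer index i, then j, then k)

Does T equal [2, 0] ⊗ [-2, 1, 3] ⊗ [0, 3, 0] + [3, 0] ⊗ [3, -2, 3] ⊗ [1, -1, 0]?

Reconstruct entry (1,0,1) from the claimed factors: Σₗ aₗ[1]bₗ[0]cₗ[1] = (0)·(-2)·(3) + (0)·(3)·(-1) = 0, but T[1,0,1] = -6. The claim is false.

No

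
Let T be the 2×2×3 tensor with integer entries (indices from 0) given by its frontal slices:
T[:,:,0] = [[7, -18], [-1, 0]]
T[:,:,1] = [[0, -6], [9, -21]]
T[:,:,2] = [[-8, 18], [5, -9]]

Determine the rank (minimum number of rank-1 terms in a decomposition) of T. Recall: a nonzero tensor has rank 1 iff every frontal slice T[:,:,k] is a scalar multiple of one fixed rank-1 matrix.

2

Lower bound: the mode-2 unfolding of T (rows indexed by j, columns by (i,k) = (0,0), (0,1), (0,2), (1,0), (1,1), (1,2)) is [[7, 0, -8, -1, 9, 5], [-18, -6, 18, 0, -21, -9]].
There the 2×2 minor on rows j ∈ {0, 1}, columns (i,k) ∈ {(0,0), (0,1)} is det [[7, 0], [-18, -6]] = -42 ≠ 0, so this unfolding has rank ≥ 2; CP rank is at least every unfolding rank, so rank(T) ≥ 2. (This is only a lower bound: in general the CP rank may exceed every unfolding rank, so we still need to exhibit 2 rank-1 terms summing to T.)
Upper bound — finding two terms. Write S_k = T[:,:,k] for the frontal slices: S₀ = [[7, -18], [-1, 0]], S₁ = [[0, -6], [9, -21]], S₂ = [[-8, 18], [5, -9]].
If T = a₁ ⊗ b₁ ⊗ c₁ + a₂ ⊗ b₂ ⊗ c₂ then each S_k = c₁[k]·a₁b₁ᵀ + c₂[k]·a₂b₂ᵀ. S₀ and S₁ are linearly independent, so a₁b₁ᵀ and a₂b₂ᵀ must span the same plane of matrices: they are the rank-1 matrices of the form x·S₀ + y·S₁.
det(x·S₀ + y·S₁) is −18·x² + 9·xy + 54·y² = (-9)·(2·x + 3·y)(x − 2·y), vanishing at (x:y) = (3:-2) and (2:1).
M₁ = 3·S₀ − 2·S₁ = [[21, -42], [-21, 42]] = 21·[1, -1][1, -2]ᵀ and M₂ = 2·S₀ + S₁ = [[14, -42], [7, -21]] = 7·[2, 1][1, -3]ᵀ, so take a₁ = [1, -1], b₁ = [1, -2], a₂ = [2, 1], b₂ = [1, -3].
Each slice is an integer combination of E₁ = a₁b₁ᵀ and E₂ = a₂b₂ᵀ: S₀ = 3·E₁ + 2·E₂, S₁ = −6·E₁ + 3·E₂, S₂ = −6·E₁ − E₂; reading off coefficients, c₁ = [3, -6, -6] and c₂ = [2, 3, -1].
Hence T = [1, -1] ⊗ [1, -2] ⊗ [3, -6, -6] + [2, 1] ⊗ [1, -3] ⊗ [2, 3, -1], so rank(T) ≤ 2.
These bounds meet, so rank(T) = 2.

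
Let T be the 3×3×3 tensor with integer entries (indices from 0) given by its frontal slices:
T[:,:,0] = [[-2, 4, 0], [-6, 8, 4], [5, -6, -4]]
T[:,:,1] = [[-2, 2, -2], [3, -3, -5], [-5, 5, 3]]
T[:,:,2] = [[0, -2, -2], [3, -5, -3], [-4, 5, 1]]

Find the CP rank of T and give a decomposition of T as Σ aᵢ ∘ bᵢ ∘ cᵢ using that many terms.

Lower bound: the mode-2 unfolding of T (rows indexed by j, columns by (i,k) = (0,0), (0,1), (0,2), (1,0), (1,1), (1,2), (2,0), (2,1), (2,2)) is [[-2, -2, 0, -6, 3, 3, 5, -5, -4], [4, 2, -2, 8, -3, -5, -6, 5, 5], [0, -2, -2, 4, -5, -3, -4, 3, 1]].
There the 3×3 minor on rows j ∈ {0, 1, 2}, columns (i,k) ∈ {(0,0), (0,1), (1,0)} is det [[-2, -2, -6], [4, 2, 8], [0, -2, 4]] = 32 ≠ 0, so this unfolding has rank ≥ 3; CP rank is at least every unfolding rank, so rank(T) ≥ 3. (This is only a lower bound: in general the CP rank may exceed every unfolding rank, so we still need to exhibit 3 rank-1 terms summing to T.)
Upper bound: T is a sum of 3 rank-1 terms, T = [0, 1, -1] ∘ [1, -1, -1] ∘ [-4, 4, 2] + [2, 1, 1] ∘ [1, -1, 1] ∘ [0, -1, -1] + [2, 2, -1] ∘ [1, -2, 0] ∘ [-1, 0, 1] (one valid choice — decompositions are not unique — normalised so each a, b is primitive with positive first nonzero entry; check it by expanding all entries), so rank(T) ≤ 3.
These bounds meet, so rank(T) = 3.

rank(T) = 3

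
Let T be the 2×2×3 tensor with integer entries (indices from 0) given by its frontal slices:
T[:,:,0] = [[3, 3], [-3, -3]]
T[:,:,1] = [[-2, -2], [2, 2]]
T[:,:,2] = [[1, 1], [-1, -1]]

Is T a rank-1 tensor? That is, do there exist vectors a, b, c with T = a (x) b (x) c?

Yes

If T = a (x) b (x) c then every fibre of T is a multiple of the corresponding factor, so read the factors off the fibres through the nonzero entry T[0,0,0] = 3.
The mode-1 fibre T[:,0,0] = [3, -3] gives a = [1, -1] (primitive direction); the mode-2 fibre T[0,:,0] = [3, 3] gives b = [1, 1]; then c[k] = T[0,0,k] / (a[0]·b[0]) = [3, -2, 1] / 1 = [3, -2, 1].
Expanding [1, -1] (x) [1, 1] (x) [3, -2, 1] reproduces all 12 entries of T, so T = [1, -1] (x) [1, 1] (x) [3, -2, 1] and rank(T) ≤ 1.
Equivalently every frontal slice T[:,:,k] is c[k] times the rank-1 matrix [1, -1] (x) [1, 1]. So T has rank 1 (it is nonzero).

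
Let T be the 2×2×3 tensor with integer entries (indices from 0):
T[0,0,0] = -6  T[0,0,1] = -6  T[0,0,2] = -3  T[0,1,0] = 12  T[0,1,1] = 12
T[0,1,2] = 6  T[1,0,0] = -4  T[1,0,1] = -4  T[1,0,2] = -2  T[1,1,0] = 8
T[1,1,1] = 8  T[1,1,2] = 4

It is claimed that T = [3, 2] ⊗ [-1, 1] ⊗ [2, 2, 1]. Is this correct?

Reconstruct entry (0,1,0) from the claimed factors: Σₗ aₗ[0]bₗ[1]cₗ[0] = (3)·(1)·(2) = 6, but T[0,1,0] = 12. The claim is false.

No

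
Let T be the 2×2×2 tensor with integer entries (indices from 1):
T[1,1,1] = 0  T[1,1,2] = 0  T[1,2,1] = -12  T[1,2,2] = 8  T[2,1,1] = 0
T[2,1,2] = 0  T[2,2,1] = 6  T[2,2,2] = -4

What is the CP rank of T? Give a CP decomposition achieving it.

Lower bound: T ≠ 0 (e.g. T[1,2,1] = -12), so rank(T) ≥ 1.
Upper bound: the mode-1 fibre T[:,2,1] = [-12, 6] gives a = (2, -1) (primitive direction); the mode-2 fibre T[1,:,1] = [0, -12] gives b = (0, 1); then c[k] = T[1,2,k] / (a[1]·b[2]) = [-12, 8] / 2 = (-6, 4).
Expanding (2, -1) ⊗ (0, 1) ⊗ (-6, 4) reproduces all 8 entries of T, so T = (2, -1) ⊗ (0, 1) ⊗ (-6, 4) and rank(T) ≤ 1.
These bounds meet, so rank(T) = 1.

rank(T) = 1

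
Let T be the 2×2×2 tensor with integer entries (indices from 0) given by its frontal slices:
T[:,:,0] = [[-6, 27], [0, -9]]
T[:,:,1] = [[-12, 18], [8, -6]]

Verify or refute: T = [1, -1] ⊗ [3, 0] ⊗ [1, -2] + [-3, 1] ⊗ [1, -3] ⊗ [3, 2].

Reconstruct entrywise from the claimed factors. For example, T[0,0,0] = -6 and Σₗ aₗ[0]bₗ[0]cₗ[0] = (1)·(3)·(1) + (-3)·(1)·(3) = -6; checking all 8 entries, every one matches. The claim holds.

Yes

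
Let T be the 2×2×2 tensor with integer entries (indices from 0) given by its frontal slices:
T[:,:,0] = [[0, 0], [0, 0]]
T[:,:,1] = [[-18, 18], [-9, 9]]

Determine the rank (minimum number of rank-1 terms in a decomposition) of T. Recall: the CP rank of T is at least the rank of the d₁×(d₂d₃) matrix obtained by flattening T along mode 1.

Lower bound: T ≠ 0 (e.g. T[0,0,1] = -18), so rank(T) ≥ 1.
Upper bound: if T = a ⊗ b ⊗ c then every fibre of T is a multiple of the corresponding factor, so read the factors off the fibres through the nonzero entry T[0,0,1] = -18.
The mode-1 fibre T[:,0,1] = [-18, -9] gives a = (2, 1) (primitive direction); the mode-2 fibre T[0,:,1] = [-18, 18] gives b = (1, -1); then c[k] = T[0,0,k] / (a[0]·b[0]) = [0, -18] / 2 = (0, -9).
Expanding (2, 1) ⊗ (1, -1) ⊗ (0, -9) reproduces all 8 entries of T, so T = (2, 1) ⊗ (1, -1) ⊗ (0, -9) and rank(T) ≤ 1.
These bounds meet, so rank(T) = 1.

1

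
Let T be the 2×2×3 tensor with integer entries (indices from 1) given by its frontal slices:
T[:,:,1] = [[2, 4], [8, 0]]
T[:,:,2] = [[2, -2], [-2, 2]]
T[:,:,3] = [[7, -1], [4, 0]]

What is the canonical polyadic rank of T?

Lower bound: the mode-3 unfolding of T (rows indexed by k, columns by (i,j) = (1,1), (1,2), (2,1), (2,2)) is [[2, 4, 8, 0], [2, -2, -2, 2], [7, -1, 4, 0]].
There the 3×3 minor on rows k ∈ {1, 2, 3}, columns (i,j) ∈ {(1,1), (1,2), (2,1)} is det [[2, 4, 8], [2, -2, -2], [7, -1, 4]] = -12 ≠ 0, so this unfolding has rank ≥ 3; CP rank is at least every unfolding rank, so rank(T) ≥ 3. (This is only a lower bound: in general the CP rank may exceed every unfolding rank, so we still need to exhibit 3 rank-1 terms summing to T.)
Upper bound: T is a sum of 3 rank-1 terms, T = [1, -1] ⊗ [1, -1] ⊗ [-4, 2, -2] + [1, 0] ⊗ [2, -1] ⊗ [2, 0, 4] + [1, 2] ⊗ [1, 1] ⊗ [2, 0, 1] (written with every a and b primitive with positive leading entry and the scale carried by c; CP decompositions are not unique, and this one is verified by expanding entrywise), so rank(T) ≤ 3.
These bounds meet, so rank(T) = 3.

3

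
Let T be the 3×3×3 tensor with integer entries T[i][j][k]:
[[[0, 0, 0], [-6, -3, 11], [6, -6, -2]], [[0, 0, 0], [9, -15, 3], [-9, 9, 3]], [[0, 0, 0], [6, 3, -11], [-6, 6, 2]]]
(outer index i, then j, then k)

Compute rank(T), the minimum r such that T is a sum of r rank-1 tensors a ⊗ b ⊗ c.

2

Lower bound: the mode-3 unfolding of T (rows indexed by k, columns by (i,j) = (0,0), (0,1), (0,2), (1,0), (1,1), (1,2), (2,0), (2,1), (2,2)) is [[0, -6, 6, 0, 9, -9, 0, 6, -6], [0, -3, -6, 0, -15, 9, 0, 3, 6], [0, 11, -2, 0, 3, 3, 0, -11, 2]].
There the 2×2 minor on rows k ∈ {0, 1}, columns (i,j) ∈ {(0,1), (0,2)} is det [[-6, 6], [-3, -6]] = 54 ≠ 0, so this unfolding has rank ≥ 2; CP rank is at least every unfolding rank, so rank(T) ≥ 2. (Unfolding ranks only ever bound the CP rank from below — rank(T) can be strictly larger than all of them — so the matching upper bound has to come from an explicit 2-term decomposition.)
Upper bound — finding two terms. Write S_k = T[:,:,k] for the frontal slices: S₀ = [[0, -6, 6], [0, 9, -9], [0, 6, -6]], S₁ = [[0, -3, -6], [0, -15, 9], [0, 3, 6]], S₂ = [[0, 11, -2], [0, 3, 3], [0, -11, 2]].
If T = a₁ ⊗ b₁ ⊗ c₁ + a₂ ⊗ b₂ ⊗ c₂ then each S_k = c₁[k]·a₁b₁ᵀ + c₂[k]·a₂b₂ᵀ. S₀ and S₁ are linearly independent, so a₁b₁ᵀ and a₂b₂ᵀ must span the same plane of matrices: they are the rank-1 matrices of the form x·S₀ + y·S₁.
The 2×2 minor of x·S₀ + y·S₁ on rows {0,1}, columns {1,2} is 117·xy − 117·y² = 117·(x − y)(y), vanishing at (x:y) = (1:1) and (1:0).
M₁ = S₀ + S₁ = [[0, -9, 0], [0, -6, 0], [0, 9, 0]] = (-3)·[3, 2, -3][0, 1, 0]ᵀ and M₂ = S₀ = [[0, -6, 6], [0, 9, -9], [0, 6, -6]] = (-3)·[2, -3, -2][0, 1, -1]ᵀ, so take a₁ = [3, 2, -3], b₁ = [0, 1, 0], a₂ = [2, -3, -2], b₂ = [0, 1, -1].
Each slice is an integer combination of E₁ = a₁b₁ᵀ and E₂ = a₂b₂ᵀ: S₀ = −3·E₂, S₁ = −3·E₁ + 3·E₂, S₂ = 3·E₁ + E₂; reading off coefficients, c₁ = [0, -3, 3] and c₂ = [-3, 3, 1].
Hence T = [3, 2, -3] ⊗ [0, 1, 0] ⊗ [0, -3, 3] + [2, -3, -2] ⊗ [0, 1, -1] ⊗ [-3, 3, 1], so rank(T) ≤ 2.
These bounds meet, so rank(T) = 2.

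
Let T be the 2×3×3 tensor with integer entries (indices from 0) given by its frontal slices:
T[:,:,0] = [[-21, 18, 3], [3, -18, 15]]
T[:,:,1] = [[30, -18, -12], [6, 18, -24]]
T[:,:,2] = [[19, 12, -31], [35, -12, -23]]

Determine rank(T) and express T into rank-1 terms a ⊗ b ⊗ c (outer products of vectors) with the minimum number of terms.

Lower bound: the mode-1 unfolding of T (rows indexed by i, columns by (j,k) = (0,0), (0,1), (0,2), (1,0), (1,1), (1,2), (2,0), (2,1), (2,2)) is [[-21, 30, 19, 18, -18, 12, 3, -12, -31], [3, 6, 35, -18, 18, -12, 15, -24, -23]].
There the 2×2 minor on rows i ∈ {0, 1}, columns (j,k) ∈ {(0,0), (0,1)} is det [[-21, 30], [3, 6]] = -216 ≠ 0, so this unfolding has rank ≥ 2; CP rank is at least every unfolding rank, so rank(T) ≥ 2. (Flattening ranks never certify an upper bound on CP rank; for that we must actually write T with 2 rank-1 terms.)
Upper bound — finding two terms. Write S_k = T[:,:,k] for the frontal slices: S₀ = [[-21, 18, 3], [3, -18, 15]], S₁ = [[30, -18, -12], [6, 18, -24]], S₂ = [[19, 12, -31], [35, -12, -23]].
If T = a₁ ⊗ b₁ ⊗ c₁ + a₂ ⊗ b₂ ⊗ c₂ then each S_k = c₁[k]·a₁b₁ᵀ + c₂[k]·a₂b₂ᵀ. S₀ and S₁ are linearly independent, so a₁b₁ᵀ and a₂b₂ᵀ must span the same plane of matrices: they are the rank-1 matrices of the form x·S₀ + y·S₁.
The 2×2 minor of x·S₀ + y·S₁ on rows {0,1}, columns {0,1} is 324·x² − 972·xy + 648·y² = 324·(x − 2·y)(x − y), vanishing at (x:y) = (2:1) and (1:1).
M₁ = 2·S₀ + S₁ = [[-12, 18, -6], [12, -18, 6]] = (-6)·(1, -1)(2, -3, 1)ᵀ and M₂ = S₀ + S₁ = [[9, 0, -9], [9, 0, -9]] = 9·(1, 1)(1, 0, -1)ᵀ, so take a₁ = (1, -1), b₁ = (2, -3, 1), a₂ = (1, 1), b₂ = (1, 0, -1).
Each slice is an integer combination of E₁ = a₁b₁ᵀ and E₂ = a₂b₂ᵀ: S₀ = −6·E₁ − 9·E₂, S₁ = 6·E₁ + 18·E₂, S₂ = −4·E₁ + 27·E₂; reading off coefficients, c₁ = (-6, 6, -4) and c₂ = (-9, 18, 27).
Hence T = (1, -1) ⊗ (2, -3, 1) ⊗ (-6, 6, -4) + (1, 1) ⊗ (1, 0, -1) ⊗ (-9, 18, 27), so rank(T) ≤ 2.
These bounds meet, so rank(T) = 2.

rank(T) = 2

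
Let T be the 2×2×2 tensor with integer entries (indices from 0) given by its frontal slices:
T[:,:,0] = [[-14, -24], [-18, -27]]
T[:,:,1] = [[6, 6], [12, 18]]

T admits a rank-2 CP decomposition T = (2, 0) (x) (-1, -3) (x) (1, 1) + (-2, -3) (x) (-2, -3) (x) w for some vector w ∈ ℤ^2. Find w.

Subtract the known terms from T to get the rank-1 residual R = (-2, -3) (x) (-2, -3) (x) w, so R[i,j,k] = a[i]·b[j]·w[k]. Pick indices with nonzero a[0]·b[0] = (-2)·(-2) = 4. Only the fibre through (0,0,·) is needed: R[0,0,:] = T[0,0,:] − Σₗ aₗ[0]bₗ[0]cₗ = [-14, 6] − (2)·(-1)·(1, 1) = [-12, 8]. Then w[k] = R[0,0,k] / 4 for each k, giving w = [-12, 8] / 4 = (-3, 2).

w = (-3, 2)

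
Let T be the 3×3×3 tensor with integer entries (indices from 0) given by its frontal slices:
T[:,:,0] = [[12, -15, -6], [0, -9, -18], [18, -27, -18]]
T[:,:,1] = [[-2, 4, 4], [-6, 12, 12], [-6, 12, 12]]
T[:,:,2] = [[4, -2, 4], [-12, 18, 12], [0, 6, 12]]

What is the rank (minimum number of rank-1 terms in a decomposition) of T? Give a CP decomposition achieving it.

rank(T) = 2

Lower bound: the mode-3 unfolding of T (rows indexed by k, columns by (i,j) = (0,0), (0,1), (0,2), (1,0), (1,1), (1,2), (2,0), (2,1), (2,2)) is [[12, -15, -6, 0, -9, -18, 18, -27, -18], [-2, 4, 4, -6, 12, 12, -6, 12, 12], [4, -2, 4, -12, 18, 12, 0, 6, 12]].
There the 2×2 minor on rows k ∈ {0, 1}, columns (i,j) ∈ {(0,0), (0,1)} is det [[12, -15], [-2, 4]] = 18 ≠ 0, so this unfolding has rank ≥ 2; CP rank is at least every unfolding rank, so rank(T) ≥ 2. (Flattening ranks never certify an upper bound on CP rank; for that we must actually write T with 2 rank-1 terms.)
Upper bound — finding two terms. Write S_k = T[:,:,k] for the frontal slices: S₀ = [[12, -15, -6], [0, -9, -18], [18, -27, -18]], S₁ = [[-2, 4, 4], [-6, 12, 12], [-6, 12, 12]], S₂ = [[4, -2, 4], [-12, 18, 12], [0, 6, 12]].
If T = a₁ (x) b₁ (x) c₁ + a₂ (x) b₂ (x) c₂ then each S_k = c₁[k]·a₁b₁ᵀ + c₂[k]·a₂b₂ᵀ. S₀ and S₁ are linearly independent, so a₁b₁ᵀ and a₂b₂ᵀ must span the same plane of matrices: they are the rank-1 matrices of the form x·S₀ + y·S₁.
The 2×2 minor of x·S₀ + y·S₁ on rows {0,1}, columns {0,1} is −108·x² + 72·xy = (-36)·(3·x − 2·y)(x), vanishing at (x:y) = (2:3) and (0:1).
M₁ = 2·S₀ + 3·S₁ = [[18, -18, 0], [-18, 18, 0], [18, -18, 0]] = 18·[1, -1, 1][1, -1, 0]ᵀ and M₂ = S₁ = [[-2, 4, 4], [-6, 12, 12], [-6, 12, 12]] = (-2)·[1, 3, 3][1, -2, -2]ᵀ, so take a₁ = [1, -1, 1], b₁ = [1, -1, 0], a₂ = [1, 3, 3], b₂ = [1, -2, -2].
Each slice is an integer combination of E₁ = a₁b₁ᵀ and E₂ = a₂b₂ᵀ: S₀ = 9·E₁ + 3·E₂, S₁ = −2·E₂, S₂ = 6·E₁ − 2·E₂; reading off coefficients, c₁ = [9, 0, 6] and c₂ = [3, -2, -2].
Hence T = [1, -1, 1] (x) [1, -1, 0] (x) [9, 0, 6] + [1, 3, 3] (x) [1, -2, -2] (x) [3, -2, -2], so rank(T) ≤ 2.
These bounds meet, so rank(T) = 2.
Check entry T[0,1,0] = -15: (1)·(-1)·(9) + (1)·(-2)·(3) = -15.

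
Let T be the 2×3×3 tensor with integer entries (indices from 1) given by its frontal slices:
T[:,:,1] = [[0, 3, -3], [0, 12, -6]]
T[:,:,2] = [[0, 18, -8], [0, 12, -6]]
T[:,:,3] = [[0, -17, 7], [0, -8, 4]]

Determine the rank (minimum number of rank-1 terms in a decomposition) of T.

2

Lower bound: in the mode-3 unfolding of T (rows indexed by k, columns by (i,j)) the 2×2 minor on rows k ∈ {1, 2}, columns (i,j) ∈ {(1,2), (1,3)} is det [[3, -3], [18, -8]] = 30 ≠ 0, so that unfolding has rank ≥ 2 and hence rank(T) ≥ 2 (CP rank is at least every unfolding rank, though it can be larger).
Upper bound: with S_k = T[:,:,k], the two rank-1 terms a₁b₁ᵀ, a₂b₂ᵀ are the rank-1 members of the pencil x·S₁ + y·S₂.
The 2×2 minor of x·S₁ + y·S₂ on rows {1,2}, columns {2,3} is 18·x² + 6·xy − 12·y² = 6·(3·x − 2·y)(x + y), vanishing at (x:y) = (2:3) and (1:-1).
M₁ = 2·S₁ + 3·S₂ = [[0, 60, -30], [0, 60, -30]] = 30·[1, 1][0, 2, -1]ᵀ and M₂ = S₁ − S₂ = [[0, -15, 5], [0, 0, 0]] = (-5)·[1, 0][0, 3, -1]ᵀ, so take a₁ = [1, 1], b₁ = [0, 2, -1], a₂ = [1, 0], b₂ = [0, 3, -1].
Each slice is an integer combination of E₁ = a₁b₁ᵀ and E₂ = a₂b₂ᵀ: S₁ = 6·E₁ − 3·E₂, S₂ = 6·E₁ + 2·E₂, S₃ = −4·E₁ − 3·E₂; reading off coefficients, c₁ = [6, 6, -4] and c₂ = [-3, 2, -3].
Hence T = [1, 1] ∘ [0, 2, -1] ∘ [6, 6, -4] + [1, 0] ∘ [0, 3, -1] ∘ [-3, 2, -3], so rank(T) ≤ 2.
These bounds meet, so rank(T) = 2.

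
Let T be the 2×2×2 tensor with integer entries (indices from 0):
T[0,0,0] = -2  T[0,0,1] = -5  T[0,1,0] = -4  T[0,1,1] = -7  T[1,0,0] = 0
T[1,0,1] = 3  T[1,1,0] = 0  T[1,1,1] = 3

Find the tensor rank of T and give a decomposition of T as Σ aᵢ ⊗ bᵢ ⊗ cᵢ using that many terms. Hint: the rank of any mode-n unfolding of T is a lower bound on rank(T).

rank(T) = 2

Lower bound: the mode-3 unfolding of T (rows indexed by k, columns by (i,j) = (0,0), (0,1), (1,0), (1,1)) is [[-2, -4, 0, 0], [-5, -7, 3, 3]].
There the 2×2 minor on rows k ∈ {0, 1}, columns (i,j) ∈ {(0,0), (0,1)} is det [[-2, -4], [-5, -7]] = -6 ≠ 0, so this unfolding has rank ≥ 2; CP rank is at least every unfolding rank, so rank(T) ≥ 2. (Flattening ranks never certify an upper bound on CP rank; for that we must actually write T with 2 rank-1 terms.)
Upper bound — finding two terms. Write S_k = T[:,:,k] for the frontal slices: S₀ = [[-2, -4], [0, 0]], S₁ = [[-5, -7], [3, 3]].
If T = a₁ ⊗ b₁ ⊗ c₁ + a₂ ⊗ b₂ ⊗ c₂ then each S_k = c₁[k]·a₁b₁ᵀ + c₂[k]·a₂b₂ᵀ. S₀ and S₁ are linearly independent, so a₁b₁ᵀ and a₂b₂ᵀ must span the same plane of matrices: they are the rank-1 matrices of the form x·S₀ + y·S₁.
det(x·S₀ + y·S₁) is 6·xy + 6·y² = 6·(y)(x + y), vanishing at (x:y) = (1:0) and (1:-1).
M₁ = S₀ = [[-2, -4], [0, 0]] = (-2)·[1, 0][1, 2]ᵀ and M₂ = S₀ − S₁ = [[3, 3], [-3, -3]] = 3·[1, -1][1, 1]ᵀ, so take a₁ = [1, 0], b₁ = [1, 2], a₂ = [1, -1], b₂ = [1, 1].
Each slice is an integer combination of E₁ = a₁b₁ᵀ and E₂ = a₂b₂ᵀ: S₀ = −2·E₁, S₁ = −2·E₁ − 3·E₂; reading off coefficients, c₁ = [-2, -2] and c₂ = [0, -3].
Hence T = [1, 0] ⊗ [1, 2] ⊗ [-2, -2] + [1, -1] ⊗ [1, 1] ⊗ [0, -3], so rank(T) ≤ 2.
These bounds meet, so rank(T) = 2.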